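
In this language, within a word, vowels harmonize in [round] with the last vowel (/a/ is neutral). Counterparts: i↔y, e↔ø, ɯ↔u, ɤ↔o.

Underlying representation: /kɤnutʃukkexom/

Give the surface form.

/ɤ/ harmonizes with /o/ ([+round]) → [o]
/e/ harmonizes with /o/ ([+round]) → [ø]

[konutʃukkøxom]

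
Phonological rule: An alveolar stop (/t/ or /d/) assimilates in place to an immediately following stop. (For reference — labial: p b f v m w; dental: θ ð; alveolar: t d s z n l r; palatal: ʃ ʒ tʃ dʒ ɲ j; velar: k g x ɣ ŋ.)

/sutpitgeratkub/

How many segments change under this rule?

/t/ before /p/ (labial) → [p]
/t/ before /g/ (velar) → [k]
/t/ before /k/ (velar) → [k]
3 segments change.

3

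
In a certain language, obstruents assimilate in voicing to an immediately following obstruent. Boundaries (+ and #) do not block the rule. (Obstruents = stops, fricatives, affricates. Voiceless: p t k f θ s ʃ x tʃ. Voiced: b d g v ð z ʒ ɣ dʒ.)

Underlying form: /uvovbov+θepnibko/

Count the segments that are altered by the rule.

2

/v/ before /θ/ (voiceless) → [f]
/b/ before /k/ (voiceless) → [p]
2 segments change.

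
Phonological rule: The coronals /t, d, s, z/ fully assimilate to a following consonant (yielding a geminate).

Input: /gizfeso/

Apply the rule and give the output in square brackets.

/z/ before /f/ → [f] (total assimilation)

[giffeso]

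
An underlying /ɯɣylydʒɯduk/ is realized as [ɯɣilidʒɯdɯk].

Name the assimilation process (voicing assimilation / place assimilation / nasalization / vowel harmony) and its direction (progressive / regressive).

/y/→[i] /y/→[i] /u/→[ɯ].
Vowels agree with the first vowel, so the harmony is progressive.

vowel harmony, progressive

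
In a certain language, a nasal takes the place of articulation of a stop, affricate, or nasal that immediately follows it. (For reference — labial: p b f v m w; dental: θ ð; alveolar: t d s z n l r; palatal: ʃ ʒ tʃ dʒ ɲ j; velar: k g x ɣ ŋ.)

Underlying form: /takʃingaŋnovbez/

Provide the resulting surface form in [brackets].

/n/ before /g/ (velar) → [ŋ]
/ŋ/ before /n/ (alveolar) → [n]

[takʃiŋgannovbez]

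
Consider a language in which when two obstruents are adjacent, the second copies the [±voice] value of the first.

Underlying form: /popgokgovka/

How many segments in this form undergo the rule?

/g/ after /p/ (voiceless) → [k]
/g/ after /k/ (voiceless) → [k]
/k/ after /v/ (voiced) → [g]
3 segments change.

3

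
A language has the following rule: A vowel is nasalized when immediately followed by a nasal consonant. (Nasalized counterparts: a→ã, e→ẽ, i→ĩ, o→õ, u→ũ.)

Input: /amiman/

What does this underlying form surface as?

/a/ before nasal /m/ → [ã]
/i/ before nasal /m/ → [ĩ]
/a/ before nasal /n/ → [ã]

[ãmĩmãn]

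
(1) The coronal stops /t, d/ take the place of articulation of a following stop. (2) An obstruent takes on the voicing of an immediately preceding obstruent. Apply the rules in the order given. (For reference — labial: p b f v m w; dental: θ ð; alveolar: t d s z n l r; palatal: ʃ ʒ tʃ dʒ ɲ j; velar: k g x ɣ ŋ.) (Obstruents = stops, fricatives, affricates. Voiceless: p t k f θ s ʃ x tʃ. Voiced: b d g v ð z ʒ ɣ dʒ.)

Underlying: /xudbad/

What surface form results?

[xubbad]

Rule 1: /d/ before /b/ (labial) → [b]
After rule 1: xubbad
Rule 2: no segment meets the rule's conditions; no change.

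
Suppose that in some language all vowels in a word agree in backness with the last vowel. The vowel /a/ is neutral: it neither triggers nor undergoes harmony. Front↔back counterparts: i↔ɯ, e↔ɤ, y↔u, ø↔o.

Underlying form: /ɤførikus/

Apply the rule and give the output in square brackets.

/ø/ harmonizes with /u/ ([+back]) → [o]
/i/ harmonizes with /u/ ([+back]) → [ɯ]

[ɤforɯkus]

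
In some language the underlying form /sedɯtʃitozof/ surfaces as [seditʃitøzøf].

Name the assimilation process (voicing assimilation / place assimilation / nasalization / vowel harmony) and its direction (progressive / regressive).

vowel harmony, progressive

/ɯ/→[i] /o/→[ø] /o/→[ø].
Vowels agree with the first vowel, so the harmony is progressive.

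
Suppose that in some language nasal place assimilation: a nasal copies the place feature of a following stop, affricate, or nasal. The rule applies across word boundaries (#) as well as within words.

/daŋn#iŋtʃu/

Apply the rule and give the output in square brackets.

[dann#iɲtʃu]

/ŋ/ before /n/ (alveolar) → [n]
/ŋ/ before /tʃ/ (palatal) → [ɲ]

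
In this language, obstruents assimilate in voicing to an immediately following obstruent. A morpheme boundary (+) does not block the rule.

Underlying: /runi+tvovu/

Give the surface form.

/t/ before /v/ (voiced) → [d]

[runi+dvovu]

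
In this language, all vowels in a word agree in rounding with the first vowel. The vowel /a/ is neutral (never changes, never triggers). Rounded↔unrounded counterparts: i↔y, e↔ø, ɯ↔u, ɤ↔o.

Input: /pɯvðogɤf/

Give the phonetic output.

[pɯvðɤgɤf]

/o/ harmonizes with /ɯ/ ([-round]) → [ɤ]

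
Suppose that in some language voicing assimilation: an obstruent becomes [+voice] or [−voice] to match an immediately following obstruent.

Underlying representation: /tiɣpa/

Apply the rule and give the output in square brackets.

[tixpa]

/ɣ/ before /p/ (voiceless) → [x]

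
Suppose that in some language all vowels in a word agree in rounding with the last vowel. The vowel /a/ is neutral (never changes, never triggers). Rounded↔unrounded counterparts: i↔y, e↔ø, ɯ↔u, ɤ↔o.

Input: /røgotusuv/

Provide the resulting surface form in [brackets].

[røgotusuv]

no segment meets the rule's conditions; no change.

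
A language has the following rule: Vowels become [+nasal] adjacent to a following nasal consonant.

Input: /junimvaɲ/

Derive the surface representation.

/u/ before nasal /n/ → [ũ]
/i/ before nasal /m/ → [ĩ]
/a/ before nasal /ɲ/ → [ã]

[jũnĩmvãɲ]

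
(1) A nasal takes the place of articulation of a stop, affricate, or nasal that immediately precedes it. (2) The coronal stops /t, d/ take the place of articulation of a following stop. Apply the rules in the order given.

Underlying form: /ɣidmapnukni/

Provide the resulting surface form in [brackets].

[ɣidnapmukŋi]

Rule 1: /m/ after /d/ (alveolar) → [n]
Rule 1: /n/ after /p/ (labial) → [m]
Rule 1: /n/ after /k/ (velar) → [ŋ]
After rule 1: ɣidnapmukŋi
Rule 2: no segment meets the rule's conditions; no change.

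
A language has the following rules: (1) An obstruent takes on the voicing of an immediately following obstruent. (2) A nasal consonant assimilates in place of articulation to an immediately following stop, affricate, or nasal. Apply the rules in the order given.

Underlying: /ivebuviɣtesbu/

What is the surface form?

[ivebuvixtezbu]

Rule 1: /ɣ/ before /t/ (voiceless) → [x]
Rule 1: /s/ before /b/ (voiced) → [z]
After rule 1: ivebuvixtezbu
Rule 2: no segment meets the rule's conditions; no change.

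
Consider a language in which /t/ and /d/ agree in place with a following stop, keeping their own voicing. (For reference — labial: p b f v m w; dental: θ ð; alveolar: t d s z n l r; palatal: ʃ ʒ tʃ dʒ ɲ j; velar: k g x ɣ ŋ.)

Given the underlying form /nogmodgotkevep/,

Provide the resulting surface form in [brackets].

[nogmoggokkevep]

/d/ before /g/ (velar) → [g]
/t/ before /k/ (velar) → [k]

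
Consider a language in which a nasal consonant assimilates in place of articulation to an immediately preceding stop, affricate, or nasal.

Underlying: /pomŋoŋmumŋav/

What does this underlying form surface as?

[pommoŋŋummav]

/ŋ/ after /m/ (labial) → [m]
/m/ after /ŋ/ (velar) → [ŋ]
/ŋ/ after /m/ (labial) → [m]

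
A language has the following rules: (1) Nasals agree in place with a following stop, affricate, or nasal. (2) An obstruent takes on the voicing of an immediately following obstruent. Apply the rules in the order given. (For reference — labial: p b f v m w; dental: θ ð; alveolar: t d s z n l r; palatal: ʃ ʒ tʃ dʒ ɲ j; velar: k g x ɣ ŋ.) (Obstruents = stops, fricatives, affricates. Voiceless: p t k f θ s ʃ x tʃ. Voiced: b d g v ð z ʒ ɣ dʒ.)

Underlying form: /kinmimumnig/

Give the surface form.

[kimmimunnig]

Rule 1: /n/ before /m/ (labial) → [m]
Rule 1: /m/ before /n/ (alveolar) → [n]
After rule 1: kimmimunnig
Rule 2: no segment meets the rule's conditions; no change.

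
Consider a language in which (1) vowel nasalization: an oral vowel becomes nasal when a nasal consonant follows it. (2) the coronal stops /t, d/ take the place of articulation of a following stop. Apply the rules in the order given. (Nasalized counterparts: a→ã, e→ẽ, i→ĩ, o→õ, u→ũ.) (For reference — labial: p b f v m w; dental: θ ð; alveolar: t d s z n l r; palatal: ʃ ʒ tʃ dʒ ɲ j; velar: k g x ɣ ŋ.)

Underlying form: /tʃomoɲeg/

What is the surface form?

[tʃõmõɲeg]

Rule 1: /o/ before nasal /m/ → [õ]
Rule 1: /o/ before nasal /ɲ/ → [õ]
After rule 1: tʃõmõɲeg
Rule 2: no segment meets the rule's conditions; no change.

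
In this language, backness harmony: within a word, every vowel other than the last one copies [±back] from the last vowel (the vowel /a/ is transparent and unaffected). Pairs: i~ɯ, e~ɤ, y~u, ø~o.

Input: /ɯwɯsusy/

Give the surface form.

[iwisysy]

/ɯ/ harmonizes with /y/ ([-back]) → [i]
/ɯ/ harmonizes with /y/ ([-back]) → [i]
/u/ harmonizes with /y/ ([-back]) → [y]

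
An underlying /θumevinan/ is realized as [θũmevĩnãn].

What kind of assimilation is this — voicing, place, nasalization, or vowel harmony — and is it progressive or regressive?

/u/→[ũ] /i/→[ĩ] /a/→[ã].
Each target copies a feature from the following segment, so the direction is regressive.

nasalization, regressive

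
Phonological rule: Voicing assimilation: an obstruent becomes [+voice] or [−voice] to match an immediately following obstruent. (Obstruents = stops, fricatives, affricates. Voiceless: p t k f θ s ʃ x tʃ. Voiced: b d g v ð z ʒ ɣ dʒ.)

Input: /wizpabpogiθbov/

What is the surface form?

/z/ before /p/ (voiceless) → [s]
/b/ before /p/ (voiceless) → [p]
/θ/ before /b/ (voiced) → [ð]

[wispappogiðbov]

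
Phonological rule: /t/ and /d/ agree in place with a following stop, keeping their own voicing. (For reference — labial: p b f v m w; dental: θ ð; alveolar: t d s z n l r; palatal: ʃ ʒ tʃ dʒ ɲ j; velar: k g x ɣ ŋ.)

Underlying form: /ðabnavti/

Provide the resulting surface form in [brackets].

[ðabnavti]

no segment meets the rule's conditions; no change.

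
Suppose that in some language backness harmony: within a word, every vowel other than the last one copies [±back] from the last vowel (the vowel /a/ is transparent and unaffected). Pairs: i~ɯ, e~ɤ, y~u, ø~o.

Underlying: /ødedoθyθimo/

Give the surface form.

/ø/ harmonizes with /o/ ([+back]) → [o]
/e/ harmonizes with /o/ ([+back]) → [ɤ]
/y/ harmonizes with /o/ ([+back]) → [u]
/i/ harmonizes with /o/ ([+back]) → [ɯ]

[odɤdoθuθɯmo]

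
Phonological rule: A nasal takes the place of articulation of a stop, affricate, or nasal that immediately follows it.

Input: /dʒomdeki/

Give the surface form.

/m/ before /d/ (alveolar) → [n]

[dʒondeki]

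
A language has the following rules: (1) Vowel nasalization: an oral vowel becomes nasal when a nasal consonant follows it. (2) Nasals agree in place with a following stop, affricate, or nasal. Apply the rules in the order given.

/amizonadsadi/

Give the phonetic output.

[ãmizõnadsadi]

Rule 1: /a/ before nasal /m/ → [ã]
Rule 1: /o/ before nasal /n/ → [õ]
After rule 1: ãmizõnadsadi
Rule 2: no segment meets the rule's conditions; no change.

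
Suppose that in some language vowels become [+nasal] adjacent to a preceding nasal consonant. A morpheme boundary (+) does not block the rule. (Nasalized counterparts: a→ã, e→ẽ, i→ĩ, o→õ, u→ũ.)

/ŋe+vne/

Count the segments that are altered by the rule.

/e/ after nasal /ŋ/ → [ẽ]
/e/ after nasal /n/ → [ẽ]
2 segments change.

2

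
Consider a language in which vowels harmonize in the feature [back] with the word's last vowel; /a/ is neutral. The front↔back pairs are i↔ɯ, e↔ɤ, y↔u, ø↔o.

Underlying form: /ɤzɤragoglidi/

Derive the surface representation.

[ezeragøglidi]

/ɤ/ harmonizes with /i/ ([-back]) → [e]
/ɤ/ harmonizes with /i/ ([-back]) → [e]
/o/ harmonizes with /i/ ([-back]) → [ø]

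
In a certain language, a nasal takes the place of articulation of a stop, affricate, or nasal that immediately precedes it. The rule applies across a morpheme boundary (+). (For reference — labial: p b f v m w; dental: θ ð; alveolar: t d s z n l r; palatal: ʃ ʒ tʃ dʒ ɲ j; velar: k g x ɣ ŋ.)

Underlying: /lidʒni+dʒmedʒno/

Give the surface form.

[lidʒɲi+dʒɲedʒɲo]

/n/ after /dʒ/ (palatal) → [ɲ]
/m/ after /dʒ/ (palatal) → [ɲ]
/n/ after /dʒ/ (palatal) → [ɲ]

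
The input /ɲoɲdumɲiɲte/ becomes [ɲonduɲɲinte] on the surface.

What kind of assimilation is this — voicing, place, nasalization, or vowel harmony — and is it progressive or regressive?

place assimilation, regressive

/ɲ/→[n] /m/→[ɲ] /ɲ/→[n].
Each target copies a feature from the following segment, so the direction is regressive.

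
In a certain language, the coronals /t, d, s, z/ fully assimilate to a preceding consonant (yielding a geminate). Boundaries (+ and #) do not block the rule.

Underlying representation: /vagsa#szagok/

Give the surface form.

[vagga#ssagok]

/s/ after /g/ → [g] (total assimilation)
/z/ after /s/ → [s] (total assimilation)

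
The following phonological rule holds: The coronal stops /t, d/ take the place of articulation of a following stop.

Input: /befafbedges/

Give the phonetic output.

/d/ before /g/ (velar) → [g]

[befafbegges]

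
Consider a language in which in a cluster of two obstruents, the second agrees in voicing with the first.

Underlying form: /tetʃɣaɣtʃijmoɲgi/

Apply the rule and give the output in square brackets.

[tetʃxaɣdʒijmoɲgi]

/ɣ/ after /tʃ/ (voiceless) → [x]
/tʃ/ after /ɣ/ (voiced) → [dʒ]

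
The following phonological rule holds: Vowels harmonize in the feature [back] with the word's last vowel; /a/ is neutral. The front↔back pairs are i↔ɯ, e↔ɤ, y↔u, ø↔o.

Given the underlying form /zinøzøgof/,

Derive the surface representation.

/i/ harmonizes with /o/ ([+back]) → [ɯ]
/ø/ harmonizes with /o/ ([+back]) → [o]
/ø/ harmonizes with /o/ ([+back]) → [o]

[zɯnozogof]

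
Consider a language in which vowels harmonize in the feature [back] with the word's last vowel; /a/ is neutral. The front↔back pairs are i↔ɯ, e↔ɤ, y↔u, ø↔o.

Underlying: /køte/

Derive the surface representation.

no segment meets the rule's conditions; no change.

[køte]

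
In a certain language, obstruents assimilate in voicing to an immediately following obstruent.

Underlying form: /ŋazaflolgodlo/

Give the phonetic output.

[ŋazaflolgodlo]

no segment meets the rule's conditions; no change.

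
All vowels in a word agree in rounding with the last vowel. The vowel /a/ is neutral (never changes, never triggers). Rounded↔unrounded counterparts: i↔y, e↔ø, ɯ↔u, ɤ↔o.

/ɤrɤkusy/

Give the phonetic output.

[orokusy]

/ɤ/ harmonizes with /y/ ([+round]) → [o]
/ɤ/ harmonizes with /y/ ([+round]) → [o]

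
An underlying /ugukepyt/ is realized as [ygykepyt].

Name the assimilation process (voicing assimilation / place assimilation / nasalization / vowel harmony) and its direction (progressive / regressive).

vowel harmony, regressive

/u/→[y] /u/→[y].
Vowels agree with the last vowel, so the harmony is regressive.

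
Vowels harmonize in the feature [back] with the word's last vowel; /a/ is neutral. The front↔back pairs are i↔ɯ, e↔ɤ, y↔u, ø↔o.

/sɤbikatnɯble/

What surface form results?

/ɤ/ harmonizes with /e/ ([-back]) → [e]
/ɯ/ harmonizes with /e/ ([-back]) → [i]

[sebikatnible]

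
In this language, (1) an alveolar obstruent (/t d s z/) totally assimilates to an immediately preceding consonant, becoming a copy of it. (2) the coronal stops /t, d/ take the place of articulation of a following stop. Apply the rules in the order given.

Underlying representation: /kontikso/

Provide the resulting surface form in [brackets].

Rule 1: /t/ after /n/ → [n] (total assimilation)
Rule 1: /s/ after /k/ → [k] (total assimilation)
After rule 1: konnikko
Rule 2: no segment meets the rule's conditions; no change.

[konnikko]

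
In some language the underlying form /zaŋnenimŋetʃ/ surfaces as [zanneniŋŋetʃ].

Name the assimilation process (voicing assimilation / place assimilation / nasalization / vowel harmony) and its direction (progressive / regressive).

/ŋ/→[n] /m/→[ŋ].
Each target copies a feature from the following segment, so the direction is regressive.

place assimilation, regressive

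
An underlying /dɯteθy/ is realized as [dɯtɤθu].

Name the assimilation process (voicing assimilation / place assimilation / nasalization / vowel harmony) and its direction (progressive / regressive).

/e/→[ɤ] /y/→[u].
Vowels agree with the first vowel, so the harmony is progressive.

vowel harmony, progressive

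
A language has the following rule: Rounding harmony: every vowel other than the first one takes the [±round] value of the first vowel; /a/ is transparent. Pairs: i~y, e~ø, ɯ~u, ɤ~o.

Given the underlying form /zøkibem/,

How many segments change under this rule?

/i/ harmonizes with /ø/ ([+round]) → [y]
/e/ harmonizes with /ø/ ([+round]) → [ø]
2 segments change.

2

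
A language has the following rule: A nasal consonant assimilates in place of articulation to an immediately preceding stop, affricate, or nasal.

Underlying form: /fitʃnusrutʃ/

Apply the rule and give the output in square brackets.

[fitʃɲusrutʃ]

/n/ after /tʃ/ (palatal) → [ɲ]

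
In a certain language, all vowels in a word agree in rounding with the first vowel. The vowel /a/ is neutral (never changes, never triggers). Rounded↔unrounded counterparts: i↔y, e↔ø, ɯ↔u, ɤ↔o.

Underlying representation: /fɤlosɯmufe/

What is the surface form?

[fɤlɤsɯmɯfe]

/o/ harmonizes with /ɤ/ ([-round]) → [ɤ]
/u/ harmonizes with /ɤ/ ([-round]) → [ɯ]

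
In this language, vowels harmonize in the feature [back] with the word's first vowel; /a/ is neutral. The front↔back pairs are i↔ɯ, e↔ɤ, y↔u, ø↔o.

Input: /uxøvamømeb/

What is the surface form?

[uxovamomɤb]

/ø/ harmonizes with /u/ ([+back]) → [o]
/ø/ harmonizes with /u/ ([+back]) → [o]
/e/ harmonizes with /u/ ([+back]) → [ɤ]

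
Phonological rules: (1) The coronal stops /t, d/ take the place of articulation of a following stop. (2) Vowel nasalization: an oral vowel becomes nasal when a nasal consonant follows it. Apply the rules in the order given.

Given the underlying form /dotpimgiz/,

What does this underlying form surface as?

[doppĩmgiz]

Rule 1: /t/ before /p/ (labial) → [p]
After rule 1: doppimgiz
Rule 2: /i/ before nasal /m/ → [ĩ]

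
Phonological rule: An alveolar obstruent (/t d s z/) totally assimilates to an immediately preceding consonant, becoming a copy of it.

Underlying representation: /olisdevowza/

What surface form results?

[olissevowwa]

/d/ after /s/ → [s] (total assimilation)
/z/ after /w/ → [w] (total assimilation)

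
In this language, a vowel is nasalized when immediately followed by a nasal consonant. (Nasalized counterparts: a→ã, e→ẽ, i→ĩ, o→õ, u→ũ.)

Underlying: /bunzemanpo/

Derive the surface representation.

/u/ before nasal /n/ → [ũ]
/e/ before nasal /m/ → [ẽ]
/a/ before nasal /n/ → [ã]

[bũnzẽmãnpo]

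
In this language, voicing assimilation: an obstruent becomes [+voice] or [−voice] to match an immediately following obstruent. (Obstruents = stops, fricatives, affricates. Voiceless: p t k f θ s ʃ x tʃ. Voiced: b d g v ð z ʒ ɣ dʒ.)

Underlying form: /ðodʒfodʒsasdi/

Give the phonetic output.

/dʒ/ before /f/ (voiceless) → [tʃ]
/dʒ/ before /s/ (voiceless) → [tʃ]
/s/ before /d/ (voiced) → [z]

[ðotʃfotʃsazdi]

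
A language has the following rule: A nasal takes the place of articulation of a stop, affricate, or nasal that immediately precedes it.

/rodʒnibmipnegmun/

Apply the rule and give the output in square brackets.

/n/ after /dʒ/ (palatal) → [ɲ]
/n/ after /p/ (labial) → [m]
/m/ after /g/ (velar) → [ŋ]

[rodʒɲibmipmegŋun]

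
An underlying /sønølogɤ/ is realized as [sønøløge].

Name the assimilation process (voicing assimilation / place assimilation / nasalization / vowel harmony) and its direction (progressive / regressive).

/o/→[ø] /ɤ/→[e].
Vowels agree with the first vowel, so the harmony is progressive.

vowel harmony, progressive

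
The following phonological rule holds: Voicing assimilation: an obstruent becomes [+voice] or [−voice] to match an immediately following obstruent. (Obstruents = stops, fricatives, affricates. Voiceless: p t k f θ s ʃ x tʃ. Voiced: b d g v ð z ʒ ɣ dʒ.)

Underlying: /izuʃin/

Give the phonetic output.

[izuʃin]

no segment meets the rule's conditions; no change.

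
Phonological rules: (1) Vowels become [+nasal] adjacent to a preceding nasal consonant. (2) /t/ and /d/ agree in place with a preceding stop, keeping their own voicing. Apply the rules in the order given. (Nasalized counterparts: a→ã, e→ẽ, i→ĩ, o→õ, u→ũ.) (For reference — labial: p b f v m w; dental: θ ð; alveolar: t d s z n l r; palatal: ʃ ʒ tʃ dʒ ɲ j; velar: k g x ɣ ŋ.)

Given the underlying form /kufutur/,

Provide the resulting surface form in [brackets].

Rule 1: no segment meets the rule's conditions; no change.
After rule 1: kufutur
Rule 2: no segment meets the rule's conditions; no change.

[kufutur]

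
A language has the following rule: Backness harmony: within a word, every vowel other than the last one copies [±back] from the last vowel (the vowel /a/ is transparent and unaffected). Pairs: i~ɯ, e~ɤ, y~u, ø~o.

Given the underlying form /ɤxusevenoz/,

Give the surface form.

/e/ harmonizes with /o/ ([+back]) → [ɤ]
/e/ harmonizes with /o/ ([+back]) → [ɤ]

[ɤxusɤvɤnoz]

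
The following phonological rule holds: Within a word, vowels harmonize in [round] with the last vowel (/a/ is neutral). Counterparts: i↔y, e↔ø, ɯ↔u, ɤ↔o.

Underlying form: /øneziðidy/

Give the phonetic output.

/e/ harmonizes with /y/ ([+round]) → [ø]
/i/ harmonizes with /y/ ([+round]) → [y]
/i/ harmonizes with /y/ ([+round]) → [y]

[ønøzyðydy]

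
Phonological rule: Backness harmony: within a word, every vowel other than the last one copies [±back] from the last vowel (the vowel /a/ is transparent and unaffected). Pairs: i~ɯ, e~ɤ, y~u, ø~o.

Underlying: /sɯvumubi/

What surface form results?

/ɯ/ harmonizes with /i/ ([-back]) → [i]
/u/ harmonizes with /i/ ([-back]) → [y]
/u/ harmonizes with /i/ ([-back]) → [y]

[sivymybi]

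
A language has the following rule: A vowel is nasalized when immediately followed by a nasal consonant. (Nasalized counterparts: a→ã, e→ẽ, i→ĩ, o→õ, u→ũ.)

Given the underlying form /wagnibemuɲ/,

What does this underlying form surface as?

/e/ before nasal /m/ → [ẽ]
/u/ before nasal /ɲ/ → [ũ]

[wagnibẽmũɲ]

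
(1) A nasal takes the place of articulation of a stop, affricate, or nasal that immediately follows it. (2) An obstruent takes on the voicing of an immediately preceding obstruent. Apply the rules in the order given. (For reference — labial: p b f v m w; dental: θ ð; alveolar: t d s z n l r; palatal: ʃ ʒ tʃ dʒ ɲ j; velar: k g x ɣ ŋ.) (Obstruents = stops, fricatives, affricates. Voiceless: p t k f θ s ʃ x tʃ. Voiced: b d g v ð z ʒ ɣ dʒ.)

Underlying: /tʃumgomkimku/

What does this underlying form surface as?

Rule 1: /m/ before /g/ (velar) → [ŋ]
Rule 1: /m/ before /k/ (velar) → [ŋ]
Rule 1: /m/ before /k/ (velar) → [ŋ]
After rule 1: tʃuŋgoŋkiŋku
Rule 2: no segment meets the rule's conditions; no change.

[tʃuŋgoŋkiŋku]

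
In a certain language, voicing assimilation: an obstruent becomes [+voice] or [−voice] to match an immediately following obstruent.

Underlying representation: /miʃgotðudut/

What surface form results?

[miʒgodðudut]

/ʃ/ before /g/ (voiced) → [ʒ]
/t/ before /ð/ (voiced) → [d]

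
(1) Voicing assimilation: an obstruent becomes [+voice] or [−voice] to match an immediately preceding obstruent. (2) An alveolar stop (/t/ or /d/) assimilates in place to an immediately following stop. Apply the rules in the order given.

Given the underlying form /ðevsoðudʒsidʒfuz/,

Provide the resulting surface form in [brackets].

[ðevzoðudʒzidʒvuz]

Rule 1: /s/ after /v/ (voiced) → [z]
Rule 1: /s/ after /dʒ/ (voiced) → [z]
Rule 1: /f/ after /dʒ/ (voiced) → [v]
After rule 1: ðevzoðudʒzidʒvuz
Rule 2: no segment meets the rule's conditions; no change.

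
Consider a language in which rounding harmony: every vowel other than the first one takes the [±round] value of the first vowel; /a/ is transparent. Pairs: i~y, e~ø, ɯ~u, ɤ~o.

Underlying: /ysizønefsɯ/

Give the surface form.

[ysyzønøfsu]

/i/ harmonizes with /y/ ([+round]) → [y]
/e/ harmonizes with /y/ ([+round]) → [ø]
/ɯ/ harmonizes with /y/ ([+round]) → [u]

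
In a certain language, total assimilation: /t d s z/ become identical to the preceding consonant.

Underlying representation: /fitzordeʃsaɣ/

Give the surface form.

/z/ after /t/ → [t] (total assimilation)
/d/ after /r/ → [r] (total assimilation)
/s/ after /ʃ/ → [ʃ] (total assimilation)

[fittorreʃʃaɣ]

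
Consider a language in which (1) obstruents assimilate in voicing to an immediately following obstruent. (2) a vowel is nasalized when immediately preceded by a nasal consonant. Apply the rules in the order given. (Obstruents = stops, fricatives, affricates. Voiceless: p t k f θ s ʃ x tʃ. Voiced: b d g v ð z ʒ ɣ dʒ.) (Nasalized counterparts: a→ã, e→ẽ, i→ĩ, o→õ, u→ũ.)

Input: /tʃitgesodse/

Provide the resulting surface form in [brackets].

[tʃidgesotse]

Rule 1: /t/ before /g/ (voiced) → [d]
Rule 1: /d/ before /s/ (voiceless) → [t]
After rule 1: tʃidgesotse
Rule 2: no segment meets the rule's conditions; no change.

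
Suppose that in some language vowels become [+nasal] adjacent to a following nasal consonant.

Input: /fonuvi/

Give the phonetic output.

[fõnuvi]

/o/ before nasal /n/ → [õ]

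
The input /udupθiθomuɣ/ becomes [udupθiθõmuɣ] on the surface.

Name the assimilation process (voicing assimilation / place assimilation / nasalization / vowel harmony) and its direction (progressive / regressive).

/o/→[õ].
Each target copies a feature from the following segment, so the direction is regressive.

nasalization, regressive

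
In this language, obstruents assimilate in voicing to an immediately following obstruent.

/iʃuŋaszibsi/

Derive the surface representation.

/s/ before /z/ (voiced) → [z]
/b/ before /s/ (voiceless) → [p]

[iʃuŋazzipsi]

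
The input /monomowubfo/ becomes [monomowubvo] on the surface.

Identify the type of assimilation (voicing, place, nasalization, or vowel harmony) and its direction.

voicing assimilation, progressive

/f/→[v].
Each target copies a feature from the preceding segment, so the direction is progressive.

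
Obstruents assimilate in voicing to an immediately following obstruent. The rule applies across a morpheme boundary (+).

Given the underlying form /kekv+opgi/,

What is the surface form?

/k/ before /v/ (voiced) → [g]
/p/ before /g/ (voiced) → [b]

[kegv+obgi]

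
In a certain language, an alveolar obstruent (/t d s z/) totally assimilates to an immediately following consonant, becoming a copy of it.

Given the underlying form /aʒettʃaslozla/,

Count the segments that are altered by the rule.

3

/t/ before /tʃ/ → [tʃ] (total assimilation)
/s/ before /l/ → [l] (total assimilation)
/z/ before /l/ → [l] (total assimilation)
3 segments change.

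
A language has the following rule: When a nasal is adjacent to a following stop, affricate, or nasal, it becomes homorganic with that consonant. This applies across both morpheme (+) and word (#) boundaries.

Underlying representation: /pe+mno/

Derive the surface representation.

[pe+nno]

/m/ before /n/ (alveolar) → [n]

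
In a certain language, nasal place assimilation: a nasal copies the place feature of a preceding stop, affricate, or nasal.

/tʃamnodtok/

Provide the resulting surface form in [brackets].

/n/ after /m/ (labial) → [m]

[tʃammodtok]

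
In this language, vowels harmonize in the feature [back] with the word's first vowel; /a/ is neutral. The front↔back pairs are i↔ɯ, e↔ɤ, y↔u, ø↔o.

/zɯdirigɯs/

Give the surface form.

/i/ harmonizes with /ɯ/ ([+back]) → [ɯ]
/i/ harmonizes with /ɯ/ ([+back]) → [ɯ]

[zɯdɯrɯgɯs]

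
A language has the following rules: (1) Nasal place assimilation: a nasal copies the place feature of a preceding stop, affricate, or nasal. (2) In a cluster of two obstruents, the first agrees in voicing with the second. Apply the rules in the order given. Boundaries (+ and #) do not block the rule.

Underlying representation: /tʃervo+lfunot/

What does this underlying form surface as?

[tʃervo+lfunot]

Rule 1: no segment meets the rule's conditions; no change.
After rule 1: tʃervo+lfunot
Rule 2: no segment meets the rule's conditions; no change.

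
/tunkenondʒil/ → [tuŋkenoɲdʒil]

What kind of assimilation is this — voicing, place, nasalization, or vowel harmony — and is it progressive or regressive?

/n/→[ŋ] /n/→[ɲ].
Each target copies a feature from the following segment, so the direction is regressive.

place assimilation, regressive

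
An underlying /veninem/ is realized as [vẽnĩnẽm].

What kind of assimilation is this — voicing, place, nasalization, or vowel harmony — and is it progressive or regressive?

/e/→[ẽ] /i/→[ĩ] /e/→[ẽ].
Each target copies a feature from the following segment, so the direction is regressive.

nasalization, regressive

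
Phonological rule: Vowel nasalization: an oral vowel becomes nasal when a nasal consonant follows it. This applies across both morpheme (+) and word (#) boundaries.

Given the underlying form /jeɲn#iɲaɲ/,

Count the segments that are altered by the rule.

3

/e/ before nasal /ɲ/ → [ẽ]
/i/ before nasal /ɲ/ → [ĩ]
/a/ before nasal /ɲ/ → [ã]
3 segments change.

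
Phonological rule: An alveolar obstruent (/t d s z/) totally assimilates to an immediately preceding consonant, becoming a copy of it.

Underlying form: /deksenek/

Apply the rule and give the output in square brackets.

/s/ after /k/ → [k] (total assimilation)

[dekkenek]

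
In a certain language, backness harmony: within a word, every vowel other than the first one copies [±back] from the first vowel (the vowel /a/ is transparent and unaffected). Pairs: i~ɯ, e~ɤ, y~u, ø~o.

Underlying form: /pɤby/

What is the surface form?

/y/ harmonizes with /ɤ/ ([+back]) → [u]

[pɤbu]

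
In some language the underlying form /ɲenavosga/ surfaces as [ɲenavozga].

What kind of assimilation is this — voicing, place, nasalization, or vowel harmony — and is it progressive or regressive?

voicing assimilation, regressive

/s/→[z].
Each target copies a feature from the following segment, so the direction is regressive.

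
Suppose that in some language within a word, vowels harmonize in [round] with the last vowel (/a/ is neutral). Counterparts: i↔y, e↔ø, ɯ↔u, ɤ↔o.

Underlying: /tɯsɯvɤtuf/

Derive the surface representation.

[tusuvotuf]

/ɯ/ harmonizes with /u/ ([+round]) → [u]
/ɯ/ harmonizes with /u/ ([+round]) → [u]
/ɤ/ harmonizes with /u/ ([+round]) → [o]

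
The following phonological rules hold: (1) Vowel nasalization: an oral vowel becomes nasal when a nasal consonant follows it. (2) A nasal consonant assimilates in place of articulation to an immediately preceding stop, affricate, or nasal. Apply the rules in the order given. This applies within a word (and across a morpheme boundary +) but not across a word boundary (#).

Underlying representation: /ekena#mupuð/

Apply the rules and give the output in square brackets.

[ekẽna#mupuð]

Rule 1: /e/ before nasal /n/ → [ẽ]
After rule 1: ekẽna#mupuð
Rule 2: no segment meets the rule's conditions; no change.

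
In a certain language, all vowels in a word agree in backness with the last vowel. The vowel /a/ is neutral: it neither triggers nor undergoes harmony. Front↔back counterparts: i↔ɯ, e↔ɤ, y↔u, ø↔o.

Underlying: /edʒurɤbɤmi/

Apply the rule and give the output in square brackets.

[edʒyrebemi]

/u/ harmonizes with /i/ ([-back]) → [y]
/ɤ/ harmonizes with /i/ ([-back]) → [e]
/ɤ/ harmonizes with /i/ ([-back]) → [e]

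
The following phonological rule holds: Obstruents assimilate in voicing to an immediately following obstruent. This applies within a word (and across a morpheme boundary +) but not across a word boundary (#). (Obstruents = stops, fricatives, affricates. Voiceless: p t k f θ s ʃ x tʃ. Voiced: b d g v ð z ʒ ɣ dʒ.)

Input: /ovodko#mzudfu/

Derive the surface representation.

/d/ before /k/ (voiceless) → [t]
/d/ before /f/ (voiceless) → [t]

[ovotko#mzutfu]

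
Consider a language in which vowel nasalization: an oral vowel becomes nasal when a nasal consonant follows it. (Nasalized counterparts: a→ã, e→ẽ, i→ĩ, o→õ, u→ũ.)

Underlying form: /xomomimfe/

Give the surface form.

[xõmõmĩmfe]

/o/ before nasal /m/ → [õ]
/o/ before nasal /m/ → [õ]
/i/ before nasal /m/ → [ĩ]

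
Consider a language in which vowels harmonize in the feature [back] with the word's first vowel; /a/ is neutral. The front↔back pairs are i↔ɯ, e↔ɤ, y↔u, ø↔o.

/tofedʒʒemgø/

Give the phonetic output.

/e/ harmonizes with /o/ ([+back]) → [ɤ]
/e/ harmonizes with /o/ ([+back]) → [ɤ]
/ø/ harmonizes with /o/ ([+back]) → [o]

[tofɤdʒʒɤmgo]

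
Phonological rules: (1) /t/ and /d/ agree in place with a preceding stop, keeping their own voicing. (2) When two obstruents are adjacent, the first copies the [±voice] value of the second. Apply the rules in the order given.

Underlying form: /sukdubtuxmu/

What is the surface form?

[sugguppuxmu]

Rule 1: /d/ after /k/ (velar) → [g]
Rule 1: /t/ after /b/ (labial) → [p]
After rule 1: sukgubpuxmu
Rule 2: /k/ before /g/ (voiced) → [g]
Rule 2: /b/ before /p/ (voiceless) → [p]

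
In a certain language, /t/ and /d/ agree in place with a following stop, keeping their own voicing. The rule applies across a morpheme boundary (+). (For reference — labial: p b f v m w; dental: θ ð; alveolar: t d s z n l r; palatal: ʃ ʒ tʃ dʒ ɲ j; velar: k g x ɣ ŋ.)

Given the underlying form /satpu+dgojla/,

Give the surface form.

/t/ before /p/ (labial) → [p]
/d/ before /g/ (velar) → [g]

[sappu+ggojla]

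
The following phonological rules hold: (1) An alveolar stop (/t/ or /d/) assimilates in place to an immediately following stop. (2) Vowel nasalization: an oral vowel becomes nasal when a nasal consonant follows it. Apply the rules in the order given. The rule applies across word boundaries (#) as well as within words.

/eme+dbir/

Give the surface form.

[ẽme+bbir]

Rule 1: /d/ before /b/ (labial) → [b]
After rule 1: eme+bbir
Rule 2: /e/ before nasal /m/ → [ẽ]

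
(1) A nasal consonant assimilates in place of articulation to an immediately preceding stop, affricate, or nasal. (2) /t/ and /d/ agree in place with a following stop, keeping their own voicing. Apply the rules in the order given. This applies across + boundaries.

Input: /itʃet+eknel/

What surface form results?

[itʃet+ekŋel]

Rule 1: /n/ after /k/ (velar) → [ŋ]
After rule 1: itʃet+ekŋel
Rule 2: no segment meets the rule's conditions; no change.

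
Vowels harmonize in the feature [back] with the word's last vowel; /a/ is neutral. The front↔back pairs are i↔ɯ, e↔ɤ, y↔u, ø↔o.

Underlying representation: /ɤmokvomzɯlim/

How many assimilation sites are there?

/ɤ/ harmonizes with /i/ ([-back]) → [e]
/o/ harmonizes with /i/ ([-back]) → [ø]
/o/ harmonizes with /i/ ([-back]) → [ø]
/ɯ/ harmonizes with /i/ ([-back]) → [i]
4 segments change.

4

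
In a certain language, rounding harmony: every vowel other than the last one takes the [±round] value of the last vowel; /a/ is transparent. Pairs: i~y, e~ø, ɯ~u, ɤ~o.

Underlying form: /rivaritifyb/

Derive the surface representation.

/i/ harmonizes with /y/ ([+round]) → [y]
/i/ harmonizes with /y/ ([+round]) → [y]
/i/ harmonizes with /y/ ([+round]) → [y]

[ryvarytyfyb]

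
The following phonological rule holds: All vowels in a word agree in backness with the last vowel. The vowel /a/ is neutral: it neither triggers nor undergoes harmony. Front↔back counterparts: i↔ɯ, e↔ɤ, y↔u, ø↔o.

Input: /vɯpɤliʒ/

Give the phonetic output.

[vipeliʒ]

/ɯ/ harmonizes with /i/ ([-back]) → [i]
/ɤ/ harmonizes with /i/ ([-back]) → [e]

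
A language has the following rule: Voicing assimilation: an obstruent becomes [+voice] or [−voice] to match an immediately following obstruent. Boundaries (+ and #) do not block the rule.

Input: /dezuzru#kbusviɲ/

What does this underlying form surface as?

[dezuzru#gbuzviɲ]

/k/ before /b/ (voiced) → [g]
/s/ before /v/ (voiced) → [z]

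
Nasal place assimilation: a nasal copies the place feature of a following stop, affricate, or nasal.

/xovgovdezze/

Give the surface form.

[xovgovdezze]

no segment meets the rule's conditions; no change.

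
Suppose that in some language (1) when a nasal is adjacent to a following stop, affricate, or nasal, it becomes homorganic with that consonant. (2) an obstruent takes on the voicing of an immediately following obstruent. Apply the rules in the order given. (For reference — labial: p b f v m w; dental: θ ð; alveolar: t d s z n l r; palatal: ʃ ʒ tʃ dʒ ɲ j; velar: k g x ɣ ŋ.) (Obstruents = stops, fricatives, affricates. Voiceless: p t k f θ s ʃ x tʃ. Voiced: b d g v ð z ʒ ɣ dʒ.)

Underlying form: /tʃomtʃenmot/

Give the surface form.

Rule 1: /m/ before /tʃ/ (palatal) → [ɲ]
Rule 1: /n/ before /m/ (labial) → [m]
After rule 1: tʃoɲtʃemmot
Rule 2: no segment meets the rule's conditions; no change.

[tʃoɲtʃemmot]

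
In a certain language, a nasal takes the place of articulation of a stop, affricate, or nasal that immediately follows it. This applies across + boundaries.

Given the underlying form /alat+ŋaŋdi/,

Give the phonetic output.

/ŋ/ before /d/ (alveolar) → [n]

[alat+ŋandi]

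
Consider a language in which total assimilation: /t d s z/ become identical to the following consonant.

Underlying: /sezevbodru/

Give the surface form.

/d/ before /r/ → [r] (total assimilation)

[sezevborru]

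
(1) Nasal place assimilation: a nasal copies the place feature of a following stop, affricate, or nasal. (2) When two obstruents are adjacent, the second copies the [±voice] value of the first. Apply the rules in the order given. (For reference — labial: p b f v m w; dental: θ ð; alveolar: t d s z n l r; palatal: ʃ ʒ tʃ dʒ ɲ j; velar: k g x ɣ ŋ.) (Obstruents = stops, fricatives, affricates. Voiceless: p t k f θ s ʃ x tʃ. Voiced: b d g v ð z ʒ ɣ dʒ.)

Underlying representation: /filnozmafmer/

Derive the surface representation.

[filnozmafmer]

Rule 1: no segment meets the rule's conditions; no change.
After rule 1: filnozmafmer
Rule 2: no segment meets the rule's conditions; no change.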